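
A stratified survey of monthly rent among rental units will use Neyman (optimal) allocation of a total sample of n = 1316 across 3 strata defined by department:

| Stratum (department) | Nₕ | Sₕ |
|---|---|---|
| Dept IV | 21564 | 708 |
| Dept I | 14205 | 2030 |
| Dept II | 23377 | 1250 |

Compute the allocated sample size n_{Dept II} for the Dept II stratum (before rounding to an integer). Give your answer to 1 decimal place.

524.5

Neyman allocation: nₕ = n·NₕSₕ / Σⱼ NⱼSⱼ.
Σ NⱼSⱼ = 21564·708 + 14205·2030 + 23377·1250 = 7.3324712 × 10^7.
n_{Dept II} = 1316·23377·1250 / (7.3324712 × 10^7) = 524.5.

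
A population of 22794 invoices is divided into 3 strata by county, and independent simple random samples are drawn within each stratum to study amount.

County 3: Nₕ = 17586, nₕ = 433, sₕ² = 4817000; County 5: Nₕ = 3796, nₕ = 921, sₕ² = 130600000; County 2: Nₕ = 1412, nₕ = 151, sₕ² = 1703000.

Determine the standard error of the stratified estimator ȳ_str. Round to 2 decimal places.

97.35

Var(ȳ_str) = Σₕ Wₕ²(1 − fₕ)sₕ²/nₕ with Wₕ = Nₕ/N, N = 22794.
County 3: Wₕ = 0.77151882; term = 0.77151882²·(1 − 0.02462186)·4817000/433 = 6458.8443.
County 5: Wₕ = 0.16653505; term = 0.16653505²·(1 − 0.24262381)·130600000/921 = 2978.5611.
County 2: Wₕ = 0.06194613; term = 0.06194613²·(1 − 0.10694051)·1703000/151 = 38.649724.
Sum = 9476.0551.
SE = √(9476.0551) = 97.35.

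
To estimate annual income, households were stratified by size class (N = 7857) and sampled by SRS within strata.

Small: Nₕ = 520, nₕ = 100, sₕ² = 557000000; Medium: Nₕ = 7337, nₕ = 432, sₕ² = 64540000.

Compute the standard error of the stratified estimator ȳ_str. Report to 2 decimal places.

Var(ȳ_str) = Σₕ Wₕ²(1 − fₕ)sₕ²/nₕ with Wₕ = Nₕ/N, N = 7857.
Small: Wₕ = 0.06618302; term = 0.06618302²·(1 − 0.19230769)·557000000/100 = 19705.811.
Medium: Wₕ = 0.93381698; term = 0.93381698²·(1 − 0.05887965)·64540000/432 = 122606.62.
Sum = 142312.43.
SE = √(142312.43) = 377.24.

377.24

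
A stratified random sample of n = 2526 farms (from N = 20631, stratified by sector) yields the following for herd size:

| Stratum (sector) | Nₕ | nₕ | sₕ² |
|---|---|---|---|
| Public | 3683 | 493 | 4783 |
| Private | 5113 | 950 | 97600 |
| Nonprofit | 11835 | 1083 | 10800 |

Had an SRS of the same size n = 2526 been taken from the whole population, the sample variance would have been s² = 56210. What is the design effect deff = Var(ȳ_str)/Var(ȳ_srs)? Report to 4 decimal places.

Var(ȳ_str) = Σ Wₕ²(1−fₕ)sₕ²/nₕ with Wₕ = Nₕ/20631:
  Public: (3683/20631)²·(1−493/3683)·4783/493 = 0.26779675
  Private: (5113/20631)²·(1−950/5113)·97600/950 = 5.1376895
  Nonprofit: (11835/20631)²·(1−1083/11835)·10800/1083 = 2.9813452
  → Var(ȳ_str) = 8.3868315.
Var(ȳ_srs) = (1 − 2526/20631)·56210/2526 = 19.528032.
deff = 8.3868315 / 19.528032 = 0.4295.

0.4295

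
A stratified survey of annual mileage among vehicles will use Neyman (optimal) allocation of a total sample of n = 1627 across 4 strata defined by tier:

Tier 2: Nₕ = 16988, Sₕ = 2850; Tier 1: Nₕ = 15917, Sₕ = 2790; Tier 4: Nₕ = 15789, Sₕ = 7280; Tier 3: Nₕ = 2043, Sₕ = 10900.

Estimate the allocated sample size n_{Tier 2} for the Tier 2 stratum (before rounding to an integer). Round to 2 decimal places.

342.43

Neyman allocation: nₕ = n·NₕSₕ / Σⱼ NⱼSⱼ.
Σ NⱼSⱼ = 16988·2850 + 15917·2790 + 15789·7280 + 2043·10900 = 2.3003685 × 10^8.
n_{Tier 2} = 1627·16988·2850 / (2.3003685 × 10^8) = 342.43.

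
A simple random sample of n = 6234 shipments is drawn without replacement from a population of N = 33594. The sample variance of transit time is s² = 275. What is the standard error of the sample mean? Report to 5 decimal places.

0.18954

Under SRS without replacement, Var(ȳ) = (1 − f)·s²/n with f = n/N = 6234/33594 = 0.18556885.
Var(ȳ) = (1 − 0.18556885)·275/6234 = 0.81443115·0.044112929 = 0.035926944.
SE(ȳ) = √(0.035926944) = 0.18954.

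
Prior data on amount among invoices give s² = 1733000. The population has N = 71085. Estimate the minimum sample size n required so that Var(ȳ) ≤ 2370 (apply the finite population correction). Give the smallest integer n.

Without fpc, n₀ = s²/D = 1733000/2370 = 731.2236.
With fpc, (1 − n/N)·s²/n ≤ D requires n ≥ n₀/(1 + n₀/N) = 731.2236/(1 + 731.2236/71085) = 723.7784.
Rounding up, n = 724.

724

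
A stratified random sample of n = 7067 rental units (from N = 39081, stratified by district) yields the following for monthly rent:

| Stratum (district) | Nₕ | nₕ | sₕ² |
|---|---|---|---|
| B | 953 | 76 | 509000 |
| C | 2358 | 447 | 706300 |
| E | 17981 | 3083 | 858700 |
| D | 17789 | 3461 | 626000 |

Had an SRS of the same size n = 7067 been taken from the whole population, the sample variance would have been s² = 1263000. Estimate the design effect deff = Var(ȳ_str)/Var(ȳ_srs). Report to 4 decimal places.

Var(ȳ_str) = Σ Wₕ²(1−fₕ)sₕ²/nₕ with Wₕ = Nₕ/39081:
  B: (953/39081)²·(1−76/953)·509000/76 = 3.6649272
  C: (2358/39081)²·(1−447/2358)·706300/447 = 4.6618129
  E: (17981/39081)²·(1−3083/17981)·858700/3083 = 48.851557
  D: (17789/39081)²·(1−3461/17789)·626000/3461 = 30.184119
  → Var(ȳ_str) = 87.362416.
Var(ȳ_srs) = (1 − 7067/39081)·1263000/7067 = 146.40049.
deff = 87.362416 / 146.40049 = 0.5967.

0.5967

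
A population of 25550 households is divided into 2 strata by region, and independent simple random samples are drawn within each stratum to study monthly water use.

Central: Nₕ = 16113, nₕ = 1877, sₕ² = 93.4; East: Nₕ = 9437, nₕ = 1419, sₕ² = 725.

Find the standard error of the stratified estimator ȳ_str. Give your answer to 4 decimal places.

0.2770

Var(ȳ_str) = Σₕ Wₕ²(1 − fₕ)sₕ²/nₕ with Wₕ = Nₕ/N, N = 25550.
Central: Wₕ = 0.63064579; term = 0.63064579²·(1 − 0.11648979)·93.4/1877 = 0.017484982.
East: Wₕ = 0.36935421; term = 0.36935421²·(1 − 0.15036558)·725/1419 = 0.059220737.
Sum = 0.076705719.
SE = √(0.076705719) = 0.2770.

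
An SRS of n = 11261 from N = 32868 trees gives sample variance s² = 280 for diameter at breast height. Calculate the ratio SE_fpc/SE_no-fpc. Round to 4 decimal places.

0.8108

f = n/N = 11261/32868 = 0.34261288.
SE_no-fpc = √(s²/n) = 0.15768506; SE_fpc = √((1−f)s²/n) = 0.12785012.
Ratio = √(1−f) = 0.81079413.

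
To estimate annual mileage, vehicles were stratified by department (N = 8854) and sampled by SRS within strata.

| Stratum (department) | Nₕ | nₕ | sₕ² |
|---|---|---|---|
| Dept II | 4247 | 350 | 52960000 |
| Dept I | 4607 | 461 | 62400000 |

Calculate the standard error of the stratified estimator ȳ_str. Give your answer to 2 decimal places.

Var(ȳ_str) = Σₕ Wₕ²(1 − fₕ)sₕ²/nₕ with Wₕ = Nₕ/N, N = 8854.
Dept II: Wₕ = 0.47967021; term = 0.47967021²·(1 − 0.08241111)·52960000/350 = 31945.785.
Dept I: Wₕ = 0.52032979; term = 0.52032979²·(1 − 0.10006512)·62400000/461 = 32980.113.
Sum = 64925.898.
SE = √(64925.898) = 254.81.

254.81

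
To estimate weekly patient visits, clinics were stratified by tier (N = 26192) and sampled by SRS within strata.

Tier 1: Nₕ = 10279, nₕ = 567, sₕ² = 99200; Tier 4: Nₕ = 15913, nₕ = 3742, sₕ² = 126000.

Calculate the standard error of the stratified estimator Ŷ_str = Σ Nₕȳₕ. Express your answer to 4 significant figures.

Var(Ŷ_str) = Σₕ Nₕ²(1 − fₕ)sₕ²/nₕ.
Tier 1: 10279²·(1 − 567/10279)·99200/567 = 1.7465787 × 10^10.
Tier 4: 15913²·(1 − 3742/15913)·126000/3742 = 6.5214638 × 10^9.
Sum = 2.3987251 × 10^10.
SE = √(2.3987251 × 10^10) = 154900.

154900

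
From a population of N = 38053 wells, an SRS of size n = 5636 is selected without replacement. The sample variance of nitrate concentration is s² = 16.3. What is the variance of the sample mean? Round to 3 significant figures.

Under SRS without replacement, Var(ȳ) = (1 − f)·s²/n with f = n/N = 5636/38053 = 0.14810922.
Var(ȳ) = (1 − 0.14810922)·16.3/5636 = 0.85189078·0.0028921221 = 0.0024637721.

0.00246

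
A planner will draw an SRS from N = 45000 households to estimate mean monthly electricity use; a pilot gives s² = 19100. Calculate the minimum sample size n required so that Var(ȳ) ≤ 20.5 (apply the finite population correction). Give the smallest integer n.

913

Without fpc, n₀ = s²/D = 19100/20.5 = 931.7073.
With fpc, (1 − n/N)·s²/n ≤ D requires n ≥ n₀/(1 + n₀/N) = 931.7073/(1 + 931.7073/45000) = 912.8080.
Rounding up, n = 913.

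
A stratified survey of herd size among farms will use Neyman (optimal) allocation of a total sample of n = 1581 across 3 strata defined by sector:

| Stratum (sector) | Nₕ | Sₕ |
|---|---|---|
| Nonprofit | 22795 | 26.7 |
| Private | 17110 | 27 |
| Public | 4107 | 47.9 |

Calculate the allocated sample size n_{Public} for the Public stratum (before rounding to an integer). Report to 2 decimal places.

Neyman allocation: nₕ = n·NₕSₕ / Σⱼ NⱼSⱼ.
Σ NⱼSⱼ = 22795·26.7 + 17110·27 + 4107·47.9 = 1.2673218 × 10^6.
n_{Public} = 1581·4107·47.9 / (1.2673218 × 10^6) = 245.42.

245.42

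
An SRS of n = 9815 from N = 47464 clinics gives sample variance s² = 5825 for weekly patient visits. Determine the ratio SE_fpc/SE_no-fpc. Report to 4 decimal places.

f = n/N = 9815/47464 = 0.20678830.
SE_no-fpc = √(s²/n) = 0.77037612; SE_fpc = √((1−f)s²/n) = 0.68611572.
Ratio = √(1−f) = 0.89062433.

0.8906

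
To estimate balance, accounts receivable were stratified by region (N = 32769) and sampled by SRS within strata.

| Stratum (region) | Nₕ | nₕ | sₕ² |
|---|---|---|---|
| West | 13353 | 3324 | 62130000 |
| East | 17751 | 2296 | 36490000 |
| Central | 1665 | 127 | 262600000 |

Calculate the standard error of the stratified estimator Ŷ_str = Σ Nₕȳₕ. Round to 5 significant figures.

3.4868 × 10^6

Var(Ŷ_str) = Σₕ Nₕ²(1 − fₕ)sₕ²/nₕ.
West: 13353²·(1 − 3324/13353)·62130000/3324 = 2.503092 × 10^12.
East: 17751²·(1 − 2296/17751)·36490000/2296 = 4.3600735 × 10^12.
Central: 1665²·(1 − 127/1665)·262600000/127 = 5.2949465 × 10^12.
Sum = 1.2158112 × 10^13.
SE = √(1.2158112 × 10^13) = 3.4868 × 10^6.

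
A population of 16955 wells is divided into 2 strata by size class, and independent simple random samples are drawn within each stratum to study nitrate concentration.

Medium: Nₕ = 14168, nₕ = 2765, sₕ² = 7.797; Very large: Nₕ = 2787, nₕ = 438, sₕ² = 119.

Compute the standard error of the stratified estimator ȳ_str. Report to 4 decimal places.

0.0882

Var(ȳ_str) = Σₕ Wₕ²(1 − fₕ)sₕ²/nₕ with Wₕ = Nₕ/N, N = 16955.
Medium: Wₕ = 0.83562371; term = 0.83562371²·(1 − 0.19515810)·7.797/2765 = 0.0015847636.
Very large: Wₕ = 0.16437629; term = 0.16437629²·(1 − 0.15715823)·119/438 = 0.0061872441.
Sum = 0.0077720077.
SE = √(0.0077720077) = 0.0882.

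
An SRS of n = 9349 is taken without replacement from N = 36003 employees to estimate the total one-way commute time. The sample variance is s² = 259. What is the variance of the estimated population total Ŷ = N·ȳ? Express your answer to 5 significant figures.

Var(Ŷ) = N²·Var(ȳ) = N²·(1 − n/N)·s²/n.
f = 9349/36003 = 0.25967281; Var(ȳ) = 0.74032719·259/9349 = 0.020509653.
Var(Ŷ) = 36003² · 0.020509653 = 2.6584941 × 10^7.

2.6585 × 10^7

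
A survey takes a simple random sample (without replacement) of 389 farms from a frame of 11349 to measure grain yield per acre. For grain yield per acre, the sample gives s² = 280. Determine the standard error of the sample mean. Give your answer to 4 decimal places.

Under SRS without replacement, Var(ȳ) = (1 − f)·s²/n with f = n/N = 389/11349 = 0.03427615.
Var(ȳ) = (1 − 0.03427615)·280/389 = 0.96572385·0.71979434 = 0.69512257.
SE(ȳ) = √(0.69512257) = 0.8337.

0.8337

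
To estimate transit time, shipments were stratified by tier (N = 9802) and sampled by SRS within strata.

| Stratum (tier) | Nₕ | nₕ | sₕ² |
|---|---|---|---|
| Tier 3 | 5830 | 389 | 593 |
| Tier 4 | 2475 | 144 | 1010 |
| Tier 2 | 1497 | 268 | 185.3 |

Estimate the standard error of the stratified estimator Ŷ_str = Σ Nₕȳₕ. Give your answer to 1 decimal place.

Var(Ŷ_str) = Σₕ Nₕ²(1 − fₕ)sₕ²/nₕ.
Tier 3: 5830²·(1 − 389/5830)·593/389 = 4.8356223 × 10^7.
Tier 4: 2475²·(1 − 144/2475)·1010/144 = 4.0464703 × 10^7.
Tier 2: 1497²·(1 − 268/1497)·185.3/268 = 1.2720797 × 10^6.
Sum = 9.0093006 × 10^7.
SE = √(9.0093006 × 10^7) = 9491.7.

9491.7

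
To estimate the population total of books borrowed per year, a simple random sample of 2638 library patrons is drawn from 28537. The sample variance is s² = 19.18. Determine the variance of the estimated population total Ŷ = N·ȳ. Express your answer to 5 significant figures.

Var(Ŷ) = N²·Var(ȳ) = N²·(1 − n/N)·s²/n.
f = 2638/28537 = 0.09244139; Var(ȳ) = 0.90755861·19.18/2638 = 0.0065985497.
Var(Ŷ) = 28537² · 0.0065985497 = 5.3735974 × 10^6.

5.3736 × 10^6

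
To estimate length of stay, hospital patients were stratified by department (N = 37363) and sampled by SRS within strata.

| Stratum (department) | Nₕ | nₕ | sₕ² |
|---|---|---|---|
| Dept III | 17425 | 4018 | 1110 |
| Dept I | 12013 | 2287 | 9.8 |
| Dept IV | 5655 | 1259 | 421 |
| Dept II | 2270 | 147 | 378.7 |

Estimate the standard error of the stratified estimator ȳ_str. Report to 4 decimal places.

Var(ȳ_str) = Σₕ Wₕ²(1 − fₕ)sₕ²/nₕ with Wₕ = Nₕ/N, N = 37363.
Dept III: Wₕ = 0.46637047; term = 0.46637047²·(1 − 0.23058824)·1110/4018 = 0.046231072.
Dept I: Wₕ = 0.32152129; term = 0.32152129²·(1 − 0.19037709)·9.8/2287 = 3.5864285 × 10^-4.
Dept IV: Wₕ = 0.15135294; term = 0.15135294²·(1 − 0.22263484)·421/1259 = 0.0059547451.
Dept II: Wₕ = 0.06075529; term = 0.06075529²·(1 − 0.06475771)·378.7/147 = 0.0088934515.
Sum = 0.061437911.
SE = √(0.061437911) = 0.2479.

0.2479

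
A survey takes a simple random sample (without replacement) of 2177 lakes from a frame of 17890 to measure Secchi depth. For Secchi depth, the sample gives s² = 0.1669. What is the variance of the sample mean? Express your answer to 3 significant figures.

6.73 × 10^-5

Under SRS without replacement, Var(ȳ) = (1 − f)·s²/n with f = n/N = 2177/17890 = 0.12168809.
Var(ȳ) = (1 − 0.12168809)·0.1669/2177 = 0.87831191·7.6665136 × 10^-5 = 6.7335901 × 10^-5.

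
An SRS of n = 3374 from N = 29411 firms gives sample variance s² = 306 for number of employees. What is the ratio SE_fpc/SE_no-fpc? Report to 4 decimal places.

f = n/N = 3374/29411 = 0.11471898.
SE_no-fpc = √(s²/n) = 0.30115368; SE_fpc = √((1−f)s²/n) = 0.28335361.
Ratio = √(1−f) = 0.94089373.

0.9409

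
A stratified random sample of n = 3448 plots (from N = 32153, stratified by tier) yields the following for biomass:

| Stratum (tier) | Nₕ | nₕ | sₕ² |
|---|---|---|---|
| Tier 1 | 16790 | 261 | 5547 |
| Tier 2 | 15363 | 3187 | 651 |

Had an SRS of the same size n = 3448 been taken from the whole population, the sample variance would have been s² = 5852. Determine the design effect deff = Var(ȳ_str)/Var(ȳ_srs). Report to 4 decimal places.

3.7897

Var(ȳ_str) = Σ Wₕ²(1−fₕ)sₕ²/nₕ with Wₕ = Nₕ/32153:
  Tier 1: (16790/32153)²·(1−261/16790)·5547/261 = 5.7052139
  Tier 2: (15363/32153)²·(1−3187/15363)·651/3187 = 0.036960394
  → Var(ȳ_str) = 5.7421743.
Var(ȳ_srs) = (1 − 3448/32153)·5852/3448 = 1.515211.
deff = 5.7421743 / 1.515211 = 3.7897.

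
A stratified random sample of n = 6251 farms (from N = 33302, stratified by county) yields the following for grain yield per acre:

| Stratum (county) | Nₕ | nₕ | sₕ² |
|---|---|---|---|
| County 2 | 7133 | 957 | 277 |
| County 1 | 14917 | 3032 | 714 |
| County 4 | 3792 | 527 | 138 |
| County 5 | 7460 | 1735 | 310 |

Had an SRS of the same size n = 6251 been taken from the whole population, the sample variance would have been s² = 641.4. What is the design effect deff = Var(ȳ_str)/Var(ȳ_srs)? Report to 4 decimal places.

Var(ȳ_str) = Σ Wₕ²(1−fₕ)sₕ²/nₕ with Wₕ = Nₕ/33302:
  County 2: (7133/33302)²·(1−957/7133)·277/957 = 0.011497587
  County 1: (14917/33302)²·(1−3032/14917)·714/3032 = 0.037645152
  County 4: (3792/33302)²·(1−527/3792)·138/527 = 0.0029233402
  County 5: (7460/33302)²·(1−1735/7460)·310/1735 = 0.0068807519
  → Var(ȳ_str) = 0.058946831.
Var(ȳ_srs) = (1 − 6251/33302)·641.4/6251 = 0.083347478.
deff = 0.058946831 / 0.083347478 = 0.7072.

0.7072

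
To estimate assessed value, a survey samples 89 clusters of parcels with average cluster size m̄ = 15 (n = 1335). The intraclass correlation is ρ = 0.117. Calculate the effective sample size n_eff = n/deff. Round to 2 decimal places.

506.07

deff = 1 + (15 − 1)·0.117 = 1 + 1.638 = 2.638.
n_eff = 1335 / 2.638 = 506.07.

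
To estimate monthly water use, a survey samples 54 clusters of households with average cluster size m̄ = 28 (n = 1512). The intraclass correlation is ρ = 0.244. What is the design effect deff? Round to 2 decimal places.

deff = 1 + (28 − 1)·0.244 = 1 + 6.588 = 7.588.

7.59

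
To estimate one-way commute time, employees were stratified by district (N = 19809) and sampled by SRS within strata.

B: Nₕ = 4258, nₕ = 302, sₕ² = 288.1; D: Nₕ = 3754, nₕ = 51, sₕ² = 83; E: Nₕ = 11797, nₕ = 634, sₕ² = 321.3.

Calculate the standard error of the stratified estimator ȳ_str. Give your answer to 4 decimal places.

0.5183

Var(ȳ_str) = Σₕ Wₕ²(1 − fₕ)sₕ²/nₕ with Wₕ = Nₕ/N, N = 19809.
B: Wₕ = 0.21495280; term = 0.21495280²·(1 − 0.07092532)·288.1/302 = 0.040951815.
D: Wₕ = 0.18950982; term = 0.18950982²·(1 − 0.01358551)·83/51 = 0.057654179.
E: Wₕ = 0.59553738; term = 0.59553738²·(1 − 0.05374248)·321.3/634 = 0.17007828.
Sum = 0.26868427.
SE = √(0.26868427) = 0.5183.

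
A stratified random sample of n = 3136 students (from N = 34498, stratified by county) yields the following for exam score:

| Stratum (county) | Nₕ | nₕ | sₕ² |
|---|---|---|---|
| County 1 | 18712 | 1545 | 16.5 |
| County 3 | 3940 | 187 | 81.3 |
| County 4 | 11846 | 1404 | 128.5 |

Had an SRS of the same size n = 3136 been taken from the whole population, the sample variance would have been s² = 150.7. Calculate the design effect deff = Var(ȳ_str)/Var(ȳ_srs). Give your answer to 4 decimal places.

Var(ȳ_str) = Σ Wₕ²(1−fₕ)sₕ²/nₕ with Wₕ = Nₕ/34498:
  County 1: (18712/34498)²·(1−1545/18712)·16.5/1545 = 0.0028825858
  County 3: (3940/34498)²·(1−187/3940)·81.3/187 = 0.0054017675
  County 4: (11846/34498)²·(1−1404/11846)·128.5/1404 = 0.0095126956
  → Var(ȳ_str) = 0.017797049.
Var(ȳ_srs) = (1 − 3136/34498)·150.7/3136 = 0.043686478.
deff = 0.017797049 / 0.043686478 = 0.4074.

0.4074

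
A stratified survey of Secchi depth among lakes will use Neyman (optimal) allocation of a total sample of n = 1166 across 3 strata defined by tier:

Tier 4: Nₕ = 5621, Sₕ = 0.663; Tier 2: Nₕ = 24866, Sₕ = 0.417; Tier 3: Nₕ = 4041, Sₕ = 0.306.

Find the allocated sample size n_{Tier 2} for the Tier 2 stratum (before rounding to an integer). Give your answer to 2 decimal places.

788.55

Neyman allocation: nₕ = n·NₕSₕ / Σⱼ NⱼSⱼ.
Σ NⱼSⱼ = 5621·0.663 + 24866·0.417 + 4041·0.306 = 15332.391.
n_{Tier 2} = 1166·24866·0.417 / 15332.391 = 788.55.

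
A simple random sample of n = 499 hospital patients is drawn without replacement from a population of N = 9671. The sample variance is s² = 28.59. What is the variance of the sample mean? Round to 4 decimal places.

Under SRS without replacement, Var(ȳ) = (1 − f)·s²/n with f = n/N = 499/9671 = 0.05159756.
Var(ȳ) = (1 − 0.05159756)·28.59/499 = 0.94840244·0.057294589 = 0.054338328.

0.0543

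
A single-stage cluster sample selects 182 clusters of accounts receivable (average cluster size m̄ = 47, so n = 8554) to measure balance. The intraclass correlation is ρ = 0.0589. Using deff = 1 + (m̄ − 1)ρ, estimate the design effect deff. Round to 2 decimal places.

3.71

deff = 1 + (47 − 1)·0.0589 = 1 + 2.7094 = 3.7094.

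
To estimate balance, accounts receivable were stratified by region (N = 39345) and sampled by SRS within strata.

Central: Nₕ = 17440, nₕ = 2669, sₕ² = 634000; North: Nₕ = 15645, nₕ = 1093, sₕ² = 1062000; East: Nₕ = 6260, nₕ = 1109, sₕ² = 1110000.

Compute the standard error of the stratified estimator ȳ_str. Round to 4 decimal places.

14.2575

Var(ȳ_str) = Σₕ Wₕ²(1 − fₕ)sₕ²/nₕ with Wₕ = Nₕ/N, N = 39345.
Central: Wₕ = 0.44325836; term = 0.44325836²·(1 − 0.15303899)·634000/2669 = 39.529194.
North: Wₕ = 0.39763629; term = 0.39763629²·(1 − 0.06986258)·1062000/1093 = 142.89713.
East: Wₕ = 0.15910535; term = 0.15910535²·(1 − 0.17715655)·1110000/1109 = 20.848663.
Sum = 203.27499.
SE = √(203.27499) = 14.2575.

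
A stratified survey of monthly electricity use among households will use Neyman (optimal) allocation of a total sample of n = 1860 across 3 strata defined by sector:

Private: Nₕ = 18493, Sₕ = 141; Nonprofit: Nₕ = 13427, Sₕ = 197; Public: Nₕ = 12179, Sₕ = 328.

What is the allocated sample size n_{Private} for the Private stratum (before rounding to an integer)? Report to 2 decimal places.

524.47

Neyman allocation: nₕ = n·NₕSₕ / Σⱼ NⱼSⱼ.
Σ NⱼSⱼ = 18493·141 + 13427·197 + 12179·328 = 9.247344 × 10^6.
n_{Private} = 1860·18493·141 / (9.247344 × 10^6) = 524.47.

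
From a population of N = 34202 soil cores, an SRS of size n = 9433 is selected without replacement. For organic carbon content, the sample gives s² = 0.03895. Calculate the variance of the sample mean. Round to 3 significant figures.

Under SRS without replacement, Var(ȳ) = (1 − f)·s²/n with f = n/N = 9433/34202 = 0.27580258.
Var(ȳ) = (1 − 0.27580258)·0.03895/9433 = 0.72419742·4.1291212 × 10^-6 = 2.9902989 × 10^-6.

2.99 × 10^-6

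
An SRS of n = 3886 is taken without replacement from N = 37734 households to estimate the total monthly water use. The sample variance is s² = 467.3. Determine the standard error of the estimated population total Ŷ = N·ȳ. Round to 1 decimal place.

Var(Ŷ) = N²·Var(ȳ) = N²·(1 − n/N)·s²/n.
f = 3886/37734 = 0.10298405; Var(ȳ) = 0.89701595·467.3/3886 = 0.10786813.
Var(Ŷ) = 37734² · 0.10786813 = 1.5358855 × 10^8.
SE(Ŷ) = √(1.5358855 × 10^8) = 12393.1.

12393.1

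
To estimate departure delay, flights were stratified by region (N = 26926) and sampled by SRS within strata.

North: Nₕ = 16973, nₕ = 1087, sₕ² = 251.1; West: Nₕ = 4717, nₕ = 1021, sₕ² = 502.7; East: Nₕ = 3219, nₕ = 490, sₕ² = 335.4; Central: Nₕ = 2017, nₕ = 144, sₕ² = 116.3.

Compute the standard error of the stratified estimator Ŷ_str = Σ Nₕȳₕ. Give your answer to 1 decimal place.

Var(Ŷ_str) = Σₕ Nₕ²(1 − fₕ)sₕ²/nₕ.
North: 16973²·(1 − 1087/16973)·251.1/1087 = 6.2285985 × 10^7.
West: 4717²·(1 − 1021/4717)·502.7/1021 = 8.5838275 × 10^6.
East: 3219²·(1 − 490/3219)·335.4/490 = 6.013004 × 10^6.
Central: 2017²·(1 − 144/2017)·116.3/144 = 3.0511313 × 10^6.
Sum = 7.9933948 × 10^7.
SE = √(7.9933948 × 10^7) = 8940.6.

8940.6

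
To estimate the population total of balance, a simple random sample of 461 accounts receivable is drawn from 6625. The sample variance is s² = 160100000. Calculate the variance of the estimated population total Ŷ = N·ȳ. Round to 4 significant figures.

Var(Ŷ) = N²·Var(ȳ) = N²·(1 − n/N)·s²/n.
f = 461/6625 = 0.06958491; Var(ȳ) = 0.93041509·160100000/461 = 323122.47.
Var(Ŷ) = 6625² · 323122.47 = 1.4182047 × 10^13.

1.418 × 10^13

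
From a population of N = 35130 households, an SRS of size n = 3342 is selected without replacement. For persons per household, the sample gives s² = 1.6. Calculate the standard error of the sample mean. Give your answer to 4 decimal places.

Under SRS without replacement, Var(ȳ) = (1 − f)·s²/n with f = n/N = 3342/35130 = 0.09513237.
Var(ȳ) = (1 − 0.09513237)·1.6/3342 = 0.90486763·4.7875524 × 10^-4 = 4.3321012 × 10^-4.
SE(ȳ) = √(4.3321012 × 10^-4) = 0.0208.

0.0208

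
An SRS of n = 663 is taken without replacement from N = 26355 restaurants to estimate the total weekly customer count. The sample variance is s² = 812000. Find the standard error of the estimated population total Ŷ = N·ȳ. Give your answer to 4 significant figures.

910700

Var(Ŷ) = N²·Var(ȳ) = N²·(1 − n/N)·s²/n.
f = 663/26355 = 0.02515652; Var(ȳ) = 0.97484348·812000/663 = 1193.926.
Var(Ŷ) = 26355² · 1193.926 = 8.2928431 × 10^11.
SE(Ŷ) = √(8.2928431 × 10^11) = 910700.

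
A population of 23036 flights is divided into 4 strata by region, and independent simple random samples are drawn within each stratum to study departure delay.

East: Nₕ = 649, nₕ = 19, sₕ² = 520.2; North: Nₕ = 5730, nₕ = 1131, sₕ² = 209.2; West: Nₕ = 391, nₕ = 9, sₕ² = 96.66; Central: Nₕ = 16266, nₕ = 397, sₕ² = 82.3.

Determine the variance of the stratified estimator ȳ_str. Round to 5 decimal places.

Var(ȳ_str) = Σₕ Wₕ²(1 − fₕ)sₕ²/nₕ with Wₕ = Nₕ/N, N = 23036.
East: Wₕ = 0.02817329; term = 0.02817329²·(1 − 0.02927581)·520.2/19 = 0.021095404.
North: Wₕ = 0.24874110; term = 0.24874110²·(1 − 0.19738220)·209.2/1131 = 0.0091855035.
West: Wₕ = 0.01697343; term = 0.01697343²·(1 − 0.02301790)·96.66/9 = 0.0030229451.
Central: Wₕ = 0.70611217; term = 0.70611217²·(1 − 0.02440674)·82.3/397 = 0.1008383.
Sum = 0.13414215.

0.13414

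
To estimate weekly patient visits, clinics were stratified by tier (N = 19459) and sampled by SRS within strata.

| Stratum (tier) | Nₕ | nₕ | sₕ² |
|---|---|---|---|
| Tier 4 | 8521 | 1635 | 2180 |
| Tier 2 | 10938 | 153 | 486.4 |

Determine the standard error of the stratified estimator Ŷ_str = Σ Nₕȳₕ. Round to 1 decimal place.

Var(Ŷ_str) = Σₕ Nₕ²(1 − fₕ)sₕ²/nₕ.
Tier 4: 8521²·(1 − 1635/8521)·2180/1635 = 7.8234141 × 10^7.
Tier 2: 10938²·(1 − 153/10938)·486.4/153 = 3.7502499 × 10^8.
Sum = 4.5325913 × 10^8.
SE = √(4.5325913 × 10^8) = 21289.9.

21289.9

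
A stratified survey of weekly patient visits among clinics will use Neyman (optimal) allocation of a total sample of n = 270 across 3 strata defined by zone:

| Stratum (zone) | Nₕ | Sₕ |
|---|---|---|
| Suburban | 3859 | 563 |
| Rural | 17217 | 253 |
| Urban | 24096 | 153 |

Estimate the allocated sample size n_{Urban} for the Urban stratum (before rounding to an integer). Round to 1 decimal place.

Neyman allocation: nₕ = n·NₕSₕ / Σⱼ NⱼSⱼ.
Σ NⱼSⱼ = 3859·563 + 17217·253 + 24096·153 = 1.0215206 × 10^7.
n_{Urban} = 270·24096·153 / (1.0215206 × 10^7) = 97.4.

97.4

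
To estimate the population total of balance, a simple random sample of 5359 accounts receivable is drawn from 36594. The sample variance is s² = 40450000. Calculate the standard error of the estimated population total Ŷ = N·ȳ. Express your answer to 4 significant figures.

Var(Ŷ) = N²·Var(ȳ) = N²·(1 − n/N)·s²/n.
f = 5359/36594 = 0.14644477; Var(ȳ) = 0.85355523·40450000/5359 = 6442.6775.
Var(Ŷ) = 36594² · 6442.6775 = 8.6275237 × 10^12.
SE(Ŷ) = √(8.6275237 × 10^12) = 2.937 × 10^6.

2.937 × 10^6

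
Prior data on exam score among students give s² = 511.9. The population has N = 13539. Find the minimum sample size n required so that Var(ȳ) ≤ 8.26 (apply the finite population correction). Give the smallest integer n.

62

Without fpc, n₀ = s²/D = 511.9/8.26 = 61.9734.
With fpc, (1 − n/N)·s²/n ≤ D requires n ≥ n₀/(1 + n₀/N) = 61.9734/(1 + 61.9734/13539) = 61.6910.
Rounding up, n = 62.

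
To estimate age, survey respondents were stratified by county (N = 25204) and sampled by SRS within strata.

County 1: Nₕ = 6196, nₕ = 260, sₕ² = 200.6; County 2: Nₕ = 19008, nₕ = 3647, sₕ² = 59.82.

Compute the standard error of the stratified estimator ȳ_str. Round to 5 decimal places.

Var(ȳ_str) = Σₕ Wₕ²(1 − fₕ)sₕ²/nₕ with Wₕ = Nₕ/N, N = 25204.
County 1: Wₕ = 0.24583399; term = 0.24583399²·(1 − 0.04196256)·200.6/260 = 0.044670822.
County 2: Wₕ = 0.75416601; term = 0.75416601²·(1 − 0.19186658)·59.82/3647 = 0.0075392408.
Sum = 0.052210063.
SE = √(0.052210063) = 0.22850.

0.22850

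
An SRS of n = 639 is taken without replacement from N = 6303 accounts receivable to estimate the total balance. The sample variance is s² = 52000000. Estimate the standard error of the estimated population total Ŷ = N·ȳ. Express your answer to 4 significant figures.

Var(Ŷ) = N²·Var(ȳ) = N²·(1 − n/N)·s²/n.
f = 639/6303 = 0.10138030; Var(ȳ) = 0.89861970·52000000/639 = 73127.112.
Var(Ŷ) = 6303² · 73127.112 = 2.9051799 × 10^12.
SE(Ŷ) = √(2.9051799 × 10^12) = 1.704 × 10^6.

1.704 × 10^6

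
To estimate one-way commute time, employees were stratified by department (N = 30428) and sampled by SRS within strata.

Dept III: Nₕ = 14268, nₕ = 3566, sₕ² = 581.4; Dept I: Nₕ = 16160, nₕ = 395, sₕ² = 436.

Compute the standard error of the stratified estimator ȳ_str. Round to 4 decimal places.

0.5750

Var(ȳ_str) = Σₕ Wₕ²(1 − fₕ)sₕ²/nₕ with Wₕ = Nₕ/N, N = 30428.
Dept III: Wₕ = 0.46891021; term = 0.46891021²·(1 − 0.24992991)·581.4/3566 = 0.026889017.
Dept I: Wₕ = 0.53108979; term = 0.53108979²·(1 − 0.02444307)·436/395 = 0.30372316.
Sum = 0.33061218.
SE = √(0.33061218) = 0.5750.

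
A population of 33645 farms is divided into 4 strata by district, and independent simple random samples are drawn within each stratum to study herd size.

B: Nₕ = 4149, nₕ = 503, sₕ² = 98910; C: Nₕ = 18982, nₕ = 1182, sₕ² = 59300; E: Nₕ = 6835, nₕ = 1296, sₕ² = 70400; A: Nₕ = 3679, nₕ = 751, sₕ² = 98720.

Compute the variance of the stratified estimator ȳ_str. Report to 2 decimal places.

Var(ȳ_str) = Σₕ Wₕ²(1 − fₕ)sₕ²/nₕ with Wₕ = Nₕ/N, N = 33645.
B: Wₕ = 0.12331699; term = 0.12331699²·(1 − 0.12123403)·98910/503 = 2.6277936.
C: Wₕ = 0.56418487; term = 0.56418487²·(1 − 0.06226952)·59300/1182 = 14.9747.
E: Wₕ = 0.20315054; term = 0.20315054²·(1 − 0.18961229)·70400/1296 = 1.8167555.
A: Wₕ = 0.10934760; term = 0.10934760²·(1 − 0.20413156)·98720/751 = 1.2509069.
Sum = 20.670156.

20.67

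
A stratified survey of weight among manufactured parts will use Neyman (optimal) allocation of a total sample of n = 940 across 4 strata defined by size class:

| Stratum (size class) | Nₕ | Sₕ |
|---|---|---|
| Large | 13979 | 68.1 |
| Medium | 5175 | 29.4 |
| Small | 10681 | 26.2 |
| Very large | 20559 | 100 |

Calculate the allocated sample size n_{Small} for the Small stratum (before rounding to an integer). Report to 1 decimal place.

76.5

Neyman allocation: nₕ = n·NₕSₕ / Σⱼ NⱼSⱼ.
Σ NⱼSⱼ = 13979·68.1 + 5175·29.4 + 10681·26.2 + 20559·100 = 3.4398571 × 10^6.
n_{Small} = 940·10681·26.2 / (3.4398571 × 10^6) = 76.5.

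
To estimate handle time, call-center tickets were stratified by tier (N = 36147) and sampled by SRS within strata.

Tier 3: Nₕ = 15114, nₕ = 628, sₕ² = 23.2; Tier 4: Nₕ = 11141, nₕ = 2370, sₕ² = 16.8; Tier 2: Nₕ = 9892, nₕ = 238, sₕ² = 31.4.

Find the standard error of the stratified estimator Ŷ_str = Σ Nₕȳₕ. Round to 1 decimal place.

Var(Ŷ_str) = Σₕ Nₕ²(1 − fₕ)sₕ²/nₕ.
Tier 3: 15114²·(1 − 628/15114)·23.2/628 = 8.0882812 × 10^6.
Tier 4: 11141²·(1 − 2370/11141)·16.8/2370 = 692682.51.
Tier 2: 9892²·(1 − 238/9892)·31.4/238 = 1.2599233 × 10^7.
Sum = 2.1380197 × 10^7.
SE = √(2.1380197 × 10^7) = 4623.9.

4623.9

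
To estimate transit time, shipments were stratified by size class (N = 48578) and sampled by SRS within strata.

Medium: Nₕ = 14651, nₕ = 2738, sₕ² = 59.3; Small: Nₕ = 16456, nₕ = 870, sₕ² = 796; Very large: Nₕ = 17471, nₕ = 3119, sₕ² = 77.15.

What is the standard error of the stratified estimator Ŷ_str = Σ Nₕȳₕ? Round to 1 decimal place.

15641.3

Var(Ŷ_str) = Σₕ Nₕ²(1 − fₕ)sₕ²/nₕ.
Medium: 14651²·(1 − 2738/14651)·59.3/2738 = 3.7801555 × 10^6.
Small: 16456²·(1 − 870/16456)·796/870 = 2.346674 × 10^8.
Very large: 17471²·(1 − 3119/17471)·77.15/3119 = 6.2022711 × 10^6.
Sum = 2.4464983 × 10^8.
SE = √(2.4464983 × 10^8) = 15641.3.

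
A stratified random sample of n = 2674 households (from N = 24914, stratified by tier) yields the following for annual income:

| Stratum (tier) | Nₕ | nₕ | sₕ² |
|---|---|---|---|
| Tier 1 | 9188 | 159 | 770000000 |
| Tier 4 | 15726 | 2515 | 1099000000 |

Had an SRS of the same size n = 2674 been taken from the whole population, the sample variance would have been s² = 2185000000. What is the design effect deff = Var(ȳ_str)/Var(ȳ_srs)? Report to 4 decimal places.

1.0878

Var(ȳ_str) = Σ Wₕ²(1−fₕ)sₕ²/nₕ with Wₕ = Nₕ/24914:
  Tier 1: (9188/24914)²·(1−159/9188)·770000000/159 = 647242.94
  Tier 4: (15726/24914)²·(1−2515/15726)·1099000000/2515 = 146260.4
  → Var(ȳ_str) = 793503.34.
Var(ȳ_srs) = (1 − 2674/24914)·2185000000/2674 = 729426.2.
deff = 793503.34 / 729426.2 = 1.0878.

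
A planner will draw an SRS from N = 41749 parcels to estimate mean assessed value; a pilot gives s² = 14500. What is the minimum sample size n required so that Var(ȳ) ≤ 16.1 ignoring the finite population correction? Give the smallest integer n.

Without fpc, n₀ = s²/D = 14500/16.1 = 900.6211.
Rounding up, n = 901.

901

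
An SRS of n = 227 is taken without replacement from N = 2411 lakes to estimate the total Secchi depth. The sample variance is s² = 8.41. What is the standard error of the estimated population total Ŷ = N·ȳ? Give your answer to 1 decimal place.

441.7

Var(Ŷ) = N²·Var(ȳ) = N²·(1 − n/N)·s²/n.
f = 227/2411 = 0.09415180; Var(ȳ) = 0.90584820·8.41/227 = 0.033560279.
Var(Ŷ) = 2411² · 0.033560279 = 195083.25.
SE(Ŷ) = √(195083.25) = 441.7.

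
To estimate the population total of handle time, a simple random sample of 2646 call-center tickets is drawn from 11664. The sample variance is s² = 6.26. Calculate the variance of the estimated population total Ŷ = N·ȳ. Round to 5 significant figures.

Var(Ŷ) = N²·Var(ȳ) = N²·(1 − n/N)·s²/n.
f = 2646/11664 = 0.22685185; Var(ȳ) = 0.77314815·6.26/2646 = 0.0018291411.
Var(Ŷ) = 11664² · 0.0018291411 = 248852.63.

248850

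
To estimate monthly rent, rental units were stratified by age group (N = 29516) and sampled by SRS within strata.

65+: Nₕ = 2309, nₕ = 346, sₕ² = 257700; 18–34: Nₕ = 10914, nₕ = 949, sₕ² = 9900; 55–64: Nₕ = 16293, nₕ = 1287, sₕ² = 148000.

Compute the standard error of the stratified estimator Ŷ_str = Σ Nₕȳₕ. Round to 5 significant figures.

Var(Ŷ_str) = Σₕ Nₕ²(1 − fₕ)sₕ²/nₕ.
65+: 2309²·(1 − 346/2309)·257700/346 = 3.3758454 × 10^9.
18–34: 10914²·(1 − 949/10914)·9900/949 = 1.1345672 × 10^9.
55–64: 16293²·(1 − 1287/16293)·148000/1287 = 2.8115717 × 10^10.
Sum = 3.262613 × 10^10.
SE = √(3.262613 × 10^10) = 180630.

180630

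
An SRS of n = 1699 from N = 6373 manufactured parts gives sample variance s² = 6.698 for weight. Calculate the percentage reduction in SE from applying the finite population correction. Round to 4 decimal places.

14.3608

f = n/N = 1699/6373 = 0.26659344.
SE_no-fpc = √(s²/n) = 0.062787889; SE_fpc = √((1−f)s²/n) = 0.05377102.
Ratio = √(1−f) = 0.85639159. Reduction = 100·(1 − 0.85639159) = 14.3608%.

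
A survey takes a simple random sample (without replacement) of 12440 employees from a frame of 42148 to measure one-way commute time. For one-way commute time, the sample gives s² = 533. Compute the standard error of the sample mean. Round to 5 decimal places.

0.17378

Under SRS without replacement, Var(ȳ) = (1 − f)·s²/n with f = n/N = 12440/42148 = 0.29515042.
Var(ȳ) = (1 − 0.29515042)·533/12440 = 0.70484958·0.042845659 = 0.030199745.
SE(ȳ) = √(0.030199745) = 0.17378.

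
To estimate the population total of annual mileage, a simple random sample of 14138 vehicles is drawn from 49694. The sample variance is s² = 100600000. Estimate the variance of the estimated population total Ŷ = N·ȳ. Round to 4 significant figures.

1.257 × 10^13

Var(Ŷ) = N²·Var(ȳ) = N²·(1 − n/N)·s²/n.
f = 14138/49694 = 0.28450115; Var(ȳ) = 0.71549885·100600000/14138 = 5091.1858.
Var(Ŷ) = 49694² · 5091.1858 = 1.2572651 × 10^13.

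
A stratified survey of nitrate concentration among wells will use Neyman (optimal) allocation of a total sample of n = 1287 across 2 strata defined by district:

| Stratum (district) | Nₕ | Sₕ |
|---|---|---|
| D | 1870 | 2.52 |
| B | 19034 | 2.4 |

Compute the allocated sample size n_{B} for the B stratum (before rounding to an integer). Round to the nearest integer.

1167

Neyman allocation: nₕ = n·NₕSₕ / Σⱼ NⱼSⱼ.
Σ NⱼSⱼ = 1870·2.52 + 19034·2.4 = 50394.
n_{B} = 1287·19034·2.4 / 50394 = 1167.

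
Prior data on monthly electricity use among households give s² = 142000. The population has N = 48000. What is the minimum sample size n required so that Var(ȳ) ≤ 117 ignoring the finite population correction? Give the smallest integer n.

Without fpc, n₀ = s²/D = 142000/117 = 1213.6752.
Rounding up, n = 1214.

1214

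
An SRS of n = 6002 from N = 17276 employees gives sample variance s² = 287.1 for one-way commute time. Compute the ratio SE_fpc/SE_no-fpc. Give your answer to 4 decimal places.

f = n/N = 6002/17276 = 0.34741838.
SE_no-fpc = √(s²/n) = 0.21870998; SE_fpc = √((1−f)s²/n) = 0.17667944.
Ratio = √(1−f) = 0.80782524.

0.8078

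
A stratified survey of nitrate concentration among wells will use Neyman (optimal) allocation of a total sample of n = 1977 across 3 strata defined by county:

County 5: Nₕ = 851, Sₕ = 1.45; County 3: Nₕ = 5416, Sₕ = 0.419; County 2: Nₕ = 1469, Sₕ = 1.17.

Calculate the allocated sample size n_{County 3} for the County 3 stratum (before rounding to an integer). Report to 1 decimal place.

859.1

Neyman allocation: nₕ = n·NₕSₕ / Σⱼ NⱼSⱼ.
Σ NⱼSⱼ = 851·1.45 + 5416·0.419 + 1469·1.17 = 5221.984.
n_{County 3} = 1977·5416·0.419 / 5221.984 = 859.1.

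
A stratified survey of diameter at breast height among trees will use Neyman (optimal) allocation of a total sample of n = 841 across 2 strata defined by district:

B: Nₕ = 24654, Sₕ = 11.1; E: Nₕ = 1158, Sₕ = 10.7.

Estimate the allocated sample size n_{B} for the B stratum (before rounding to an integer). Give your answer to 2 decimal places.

Neyman allocation: nₕ = n·NₕSₕ / Σⱼ NⱼSⱼ.
Σ NⱼSⱼ = 24654·11.1 + 1158·10.7 = 286050.
n_{B} = 841·24654·11.1 / 286050 = 804.57.

804.57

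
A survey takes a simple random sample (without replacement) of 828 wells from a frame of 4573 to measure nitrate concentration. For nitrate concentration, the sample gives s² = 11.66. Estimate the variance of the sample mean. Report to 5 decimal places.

Under SRS without replacement, Var(ȳ) = (1 − f)·s²/n with f = n/N = 828/4573 = 0.18106276.
Var(ȳ) = (1 − 0.18106276)·11.66/828 = 0.81893724·0.014082126 = 0.011532377.

0.01153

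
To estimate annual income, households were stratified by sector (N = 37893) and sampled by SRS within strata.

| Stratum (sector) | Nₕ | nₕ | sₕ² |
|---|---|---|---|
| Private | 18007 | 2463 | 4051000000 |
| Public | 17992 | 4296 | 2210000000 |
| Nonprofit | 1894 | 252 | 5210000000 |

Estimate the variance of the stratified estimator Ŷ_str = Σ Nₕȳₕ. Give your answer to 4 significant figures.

Var(Ŷ_str) = Σₕ Nₕ²(1 − fₕ)sₕ²/nₕ.
Private: 18007²·(1 − 2463/18007)·4051000000/2463 = 4.6036467 × 10^14.
Public: 17992²·(1 − 4296/17992)·2210000000/4296 = 1.2676553 × 10^14.
Nonprofit: 1894²·(1 − 252/1894)·5210000000/252 = 6.4296941 × 10^13.
Sum = 6.5142714 × 10^14.

6.514 × 10^14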